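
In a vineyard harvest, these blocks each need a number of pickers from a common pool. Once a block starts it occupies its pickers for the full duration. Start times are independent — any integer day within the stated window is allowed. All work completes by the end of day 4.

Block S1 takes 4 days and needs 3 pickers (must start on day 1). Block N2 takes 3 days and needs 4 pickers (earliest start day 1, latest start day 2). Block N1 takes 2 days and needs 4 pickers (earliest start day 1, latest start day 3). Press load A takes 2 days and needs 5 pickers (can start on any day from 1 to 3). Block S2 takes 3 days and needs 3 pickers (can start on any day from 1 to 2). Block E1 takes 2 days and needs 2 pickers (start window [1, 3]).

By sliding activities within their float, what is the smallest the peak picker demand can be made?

16

Early-start (Block S1@1, Block N2@1, Block N1@1, Press load A@1, Block S2@1, Block E1@1) gives peak 21: d1:21  d2:21  d3:10  d4:3.
Shift Press load A→3.
Schedule Block S1@1, Block N2@1, Block N1@1, Press load A@3, Block S2@1, Block E1@1: d1:16  d2:16  d3:15  d4:8 — peak 16.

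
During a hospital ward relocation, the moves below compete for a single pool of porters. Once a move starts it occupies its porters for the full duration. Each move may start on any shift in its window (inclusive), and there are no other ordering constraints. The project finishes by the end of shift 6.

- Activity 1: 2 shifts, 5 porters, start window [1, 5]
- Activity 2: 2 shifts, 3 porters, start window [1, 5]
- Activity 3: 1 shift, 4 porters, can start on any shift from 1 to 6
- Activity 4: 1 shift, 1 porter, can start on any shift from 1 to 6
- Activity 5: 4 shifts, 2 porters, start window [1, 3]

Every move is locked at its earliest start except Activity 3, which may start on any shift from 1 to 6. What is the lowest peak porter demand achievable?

Activity 3@1: s1:15  s2:10  s3:2  s4:2  s5:0  s6:0 → peak 15
Activity 3@2: s1:11  s2:14  s3:2  s4:2  s5:0  s6:0 → peak 14
Activity 3@3: s1:11  s2:10  s3:6  s4:2  s5:0  s6:0 → peak 11
Activity 3@4: s1:11  s2:10  s3:2  s4:6  s5:0  s6:0 → peak 11
Activity 3@5: s1:11  s2:10  s3:2  s4:2  s5:4  s6:0 → peak 11
Activity 3@6: s1:11  s2:10  s3:2  s4:2  s5:0  s6:4 → peak 11
Best is Activity 3@3, peak 11.

11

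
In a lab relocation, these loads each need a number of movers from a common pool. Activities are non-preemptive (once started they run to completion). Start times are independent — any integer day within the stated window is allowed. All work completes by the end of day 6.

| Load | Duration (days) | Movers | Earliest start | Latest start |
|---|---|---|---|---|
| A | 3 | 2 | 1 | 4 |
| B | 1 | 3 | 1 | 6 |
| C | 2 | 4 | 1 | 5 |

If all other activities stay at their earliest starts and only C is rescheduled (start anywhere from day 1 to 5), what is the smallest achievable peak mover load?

C@1: d1:9  d2:6  d3:2  d4:0  d5:0  d6:0 → peak 9
C@2: d1:5  d2:6  d3:6  d4:0  d5:0  d6:0 → peak 6
C@3: d1:5  d2:2  d3:6  d4:4  d5:0  d6:0 → peak 6
C@4: d1:5  d2:2  d3:2  d4:4  d5:4  d6:0 → peak 5
C@5: d1:5  d2:2  d3:2  d4:0  d5:4  d6:4 → peak 5
Best is C@4, peak 5.

5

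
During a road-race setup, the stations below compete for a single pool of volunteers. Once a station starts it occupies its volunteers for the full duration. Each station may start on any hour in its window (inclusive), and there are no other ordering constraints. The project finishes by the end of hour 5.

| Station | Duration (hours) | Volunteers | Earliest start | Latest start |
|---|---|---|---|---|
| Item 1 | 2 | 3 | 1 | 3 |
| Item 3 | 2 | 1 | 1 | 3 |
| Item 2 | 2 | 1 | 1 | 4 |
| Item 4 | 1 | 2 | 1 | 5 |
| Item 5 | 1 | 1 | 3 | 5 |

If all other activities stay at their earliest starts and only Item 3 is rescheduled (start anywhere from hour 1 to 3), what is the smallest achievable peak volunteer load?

Item 3@1: h1:7  h2:5  h3:1  h4:0  h5:0 → peak 7
Item 3@2: h1:6  h2:5  h3:2  h4:0  h5:0 → peak 6
Item 3@3: h1:6  h2:4  h3:2  h4:1  h5:0 → peak 6
Best is Item 3@2, peak 6.

6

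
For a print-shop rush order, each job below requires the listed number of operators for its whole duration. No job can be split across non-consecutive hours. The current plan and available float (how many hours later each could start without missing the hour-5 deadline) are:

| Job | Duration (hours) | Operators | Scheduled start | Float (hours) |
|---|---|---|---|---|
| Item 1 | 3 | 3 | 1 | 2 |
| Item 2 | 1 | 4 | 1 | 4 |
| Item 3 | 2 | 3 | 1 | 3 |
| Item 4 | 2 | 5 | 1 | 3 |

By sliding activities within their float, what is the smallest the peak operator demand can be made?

7

Early-start (Item 1@1, Item 2@1, Item 3@1, Item 4@1) gives peak 15: h1:15  h2:11  h3:3  h4:0  h5:0.
Shift Item 3→2, Item 4→4.
Schedule Item 1@1, Item 2@1, Item 3@2, Item 4@4: h1:7  h2:6  h3:6  h4:5  h5:5 — peak 7.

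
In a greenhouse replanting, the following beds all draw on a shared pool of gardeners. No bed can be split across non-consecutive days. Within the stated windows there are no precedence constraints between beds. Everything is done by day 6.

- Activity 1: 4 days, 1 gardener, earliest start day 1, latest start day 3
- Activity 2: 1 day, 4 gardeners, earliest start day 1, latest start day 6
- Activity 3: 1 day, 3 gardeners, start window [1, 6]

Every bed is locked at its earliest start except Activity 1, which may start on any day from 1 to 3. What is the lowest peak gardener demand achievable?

Activity 1@1: d1:8  d2:1  d3:1  d4:1  d5:0  d6:0 → peak 8
Activity 1@2: d1:7  d2:1  d3:1  d4:1  d5:1  d6:0 → peak 7
Activity 1@3: d1:7  d2:0  d3:1  d4:1  d5:1  d6:1 → peak 7
Best is Activity 1@2, peak 7.

7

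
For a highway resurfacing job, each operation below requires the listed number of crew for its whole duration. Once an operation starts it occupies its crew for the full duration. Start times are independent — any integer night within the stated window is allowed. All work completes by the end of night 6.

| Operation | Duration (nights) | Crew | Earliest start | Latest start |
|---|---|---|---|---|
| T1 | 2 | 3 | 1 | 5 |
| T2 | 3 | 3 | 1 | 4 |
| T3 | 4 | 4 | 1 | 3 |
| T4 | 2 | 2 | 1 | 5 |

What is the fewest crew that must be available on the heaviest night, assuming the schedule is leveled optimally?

7

Early-start (T1@1, T2@1, T3@1, T4@1) gives peak 12: n1:12  n2:12  n3:7  n4:4  n5:0  n6:0.
Shift T3→3, T4→4.
Schedule T1@1, T2@1, T3@3, T4@4: n1:6  n2:6  n3:7  n4:6  n5:6  n6:4 — peak 7.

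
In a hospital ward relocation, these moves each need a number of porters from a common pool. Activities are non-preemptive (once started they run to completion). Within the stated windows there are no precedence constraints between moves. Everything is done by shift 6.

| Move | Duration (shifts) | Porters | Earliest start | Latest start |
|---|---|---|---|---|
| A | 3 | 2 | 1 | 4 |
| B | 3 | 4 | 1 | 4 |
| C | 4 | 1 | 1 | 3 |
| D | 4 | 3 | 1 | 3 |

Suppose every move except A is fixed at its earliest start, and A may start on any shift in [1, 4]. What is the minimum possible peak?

8

A@1: s1:10  s2:10  s3:10  s4:4  s5:0  s6:0 → peak 10
A@2: s1:8  s2:10  s3:10  s4:6  s5:0  s6:0 → peak 10
A@3: s1:8  s2:8  s3:10  s4:6  s5:2  s6:0 → peak 10
A@4: s1:8  s2:8  s3:8  s4:6  s5:2  s6:2 → peak 8
Best is A@4, peak 8.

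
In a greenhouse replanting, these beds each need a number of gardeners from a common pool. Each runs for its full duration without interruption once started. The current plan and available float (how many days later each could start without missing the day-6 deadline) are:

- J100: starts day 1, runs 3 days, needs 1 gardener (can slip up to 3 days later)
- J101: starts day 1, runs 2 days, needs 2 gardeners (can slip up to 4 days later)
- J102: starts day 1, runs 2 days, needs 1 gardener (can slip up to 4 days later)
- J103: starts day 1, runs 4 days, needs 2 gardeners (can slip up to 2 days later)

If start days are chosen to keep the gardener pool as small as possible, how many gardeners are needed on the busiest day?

3

Early-start (J100@1, J101@1, J102@1, J103@1) gives peak 6: d1:6  d2:6  d3:3  d4:2  d5:0  d6:0.
Shift J102→4, J103→3.
Schedule J100@1, J101@1, J102@4, J103@3: d1:3  d2:3  d3:3  d4:3  d5:3  d6:2 — peak 3.
Total gardener-days = 17 over 6 days ⇒ peak ≥ ⌈17/6⌉ = 3, so 3 is optimal.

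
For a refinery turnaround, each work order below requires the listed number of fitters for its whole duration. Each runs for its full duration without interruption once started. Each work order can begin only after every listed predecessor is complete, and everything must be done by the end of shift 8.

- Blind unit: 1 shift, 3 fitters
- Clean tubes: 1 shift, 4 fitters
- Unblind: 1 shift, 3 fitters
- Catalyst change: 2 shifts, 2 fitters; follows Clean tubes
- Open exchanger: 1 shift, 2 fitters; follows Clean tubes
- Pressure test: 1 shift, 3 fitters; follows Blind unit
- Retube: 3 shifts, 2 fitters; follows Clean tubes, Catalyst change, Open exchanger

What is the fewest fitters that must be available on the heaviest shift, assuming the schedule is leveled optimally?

Early-start (Blind unit@1, Clean tubes@1, Unblind@1, Catalyst change@2, Open exchanger@2, Pressure test@2, Retube@4) gives peak 10: s1:10  s2:7  s3:2  s4:2  s5:2  s6:2  s7:0  s8:0.
Shift Clean tubes→2, Unblind→3, Catalyst change→3, Open exchanger→4, Pressure test→5, Retube→5.
Schedule Blind unit@1, Clean tubes@2, Unblind@3, Catalyst change@3, Open exchanger@4, Pressure test@5, Retube@5: s1:3  s2:4  s3:5  s4:4  s5:5  s6:2  s7:2  s8:0 — peak 5.

5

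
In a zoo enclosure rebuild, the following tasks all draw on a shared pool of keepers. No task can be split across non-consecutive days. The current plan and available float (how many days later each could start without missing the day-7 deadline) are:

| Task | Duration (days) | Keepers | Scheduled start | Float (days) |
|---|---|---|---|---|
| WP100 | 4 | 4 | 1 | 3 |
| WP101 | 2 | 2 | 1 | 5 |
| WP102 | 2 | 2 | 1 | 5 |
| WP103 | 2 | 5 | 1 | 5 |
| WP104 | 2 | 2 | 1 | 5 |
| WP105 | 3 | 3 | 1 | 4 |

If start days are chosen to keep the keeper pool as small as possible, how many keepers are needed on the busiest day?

Early-start (WP100@1, WP101@1, WP102@1, WP103@1, WP104@1, WP105@1) gives peak 18: d1:18  d2:18  d3:7  d4:4  d5:0  d6:0  d7:0.
Shift WP103→5, WP104→3, WP105→5.
Schedule WP100@1, WP101@1, WP102@1, WP103@5, WP104@3, WP105@5: d1:8  d2:8  d3:6  d4:6  d5:8  d6:8  d7:3 — peak 8.

8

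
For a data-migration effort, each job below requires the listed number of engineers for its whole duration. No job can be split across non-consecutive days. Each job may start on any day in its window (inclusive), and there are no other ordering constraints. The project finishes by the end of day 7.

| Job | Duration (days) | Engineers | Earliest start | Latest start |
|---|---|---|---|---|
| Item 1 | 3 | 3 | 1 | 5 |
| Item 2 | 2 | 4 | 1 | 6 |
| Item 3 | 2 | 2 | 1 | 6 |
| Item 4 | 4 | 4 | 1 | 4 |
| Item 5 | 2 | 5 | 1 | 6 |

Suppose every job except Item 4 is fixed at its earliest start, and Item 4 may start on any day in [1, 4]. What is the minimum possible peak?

Item 4@1: d1:18  d2:18  d3:7  d4:4  d5:0  d6:0  d7:0 → peak 18
Item 4@2: d1:14  d2:18  d3:7  d4:4  d5:4  d6:0  d7:0 → peak 18
Item 4@3: d1:14  d2:14  d3:7  d4:4  d5:4  d6:4  d7:0 → peak 14
Item 4@4: d1:14  d2:14  d3:3  d4:4  d5:4  d6:4  d7:4 → peak 14
Best is Item 4@3, peak 14.

14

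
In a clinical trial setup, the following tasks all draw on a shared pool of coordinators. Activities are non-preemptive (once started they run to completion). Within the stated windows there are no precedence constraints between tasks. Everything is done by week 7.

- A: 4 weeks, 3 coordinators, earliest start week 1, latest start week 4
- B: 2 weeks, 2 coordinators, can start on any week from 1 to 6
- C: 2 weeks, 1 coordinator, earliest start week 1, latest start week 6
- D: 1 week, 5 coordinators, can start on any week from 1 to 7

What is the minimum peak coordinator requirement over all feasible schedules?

5

Early-start (A@1, B@1, C@1, D@1) gives peak 11: w1:11  w2:6  w3:3  w4:3  w5:0  w6:0  w7:0.
Shift C→3, D→5.
Schedule A@1, B@1, C@3, D@5: w1:5  w2:5  w3:4  w4:4  w5:5  w6:0  w7:0 — peak 5.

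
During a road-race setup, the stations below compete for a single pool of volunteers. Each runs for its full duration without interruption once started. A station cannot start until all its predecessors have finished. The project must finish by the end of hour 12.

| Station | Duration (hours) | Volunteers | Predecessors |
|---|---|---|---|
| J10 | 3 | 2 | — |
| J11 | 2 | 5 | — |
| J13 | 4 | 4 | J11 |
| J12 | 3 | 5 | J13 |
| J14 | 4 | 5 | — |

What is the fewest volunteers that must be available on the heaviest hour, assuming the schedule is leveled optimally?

9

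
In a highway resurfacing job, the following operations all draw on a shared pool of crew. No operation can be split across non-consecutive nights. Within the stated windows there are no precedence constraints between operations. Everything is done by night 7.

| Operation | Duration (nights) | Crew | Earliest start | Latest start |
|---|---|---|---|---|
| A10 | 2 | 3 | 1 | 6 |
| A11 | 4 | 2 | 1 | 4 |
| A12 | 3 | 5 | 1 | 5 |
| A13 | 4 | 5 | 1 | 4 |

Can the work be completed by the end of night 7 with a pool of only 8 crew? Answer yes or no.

Schedule A10@1, A11@3, A12@1, A13@4: n1:8  n2:8  n3:7  n4:7  n5:7  n6:7  n7:5 — peak 8 ≤ 8.

yes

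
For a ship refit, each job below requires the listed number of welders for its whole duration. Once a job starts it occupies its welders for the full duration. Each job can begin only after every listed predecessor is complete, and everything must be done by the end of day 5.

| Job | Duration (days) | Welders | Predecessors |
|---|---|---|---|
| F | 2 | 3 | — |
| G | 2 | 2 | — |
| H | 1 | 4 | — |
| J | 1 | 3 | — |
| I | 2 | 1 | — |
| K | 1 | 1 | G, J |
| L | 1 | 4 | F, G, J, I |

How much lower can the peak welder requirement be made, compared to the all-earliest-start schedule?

Early-start peak: d1:13  d2:6  d3:5  d4:0  d5:0 ⇒ 13.
Leveled (F@1, G@1, H@3, J@4, I@3, K@5, L@5): d1:5  d2:5  d3:5  d4:4  d5:5 ⇒ 5.
Reduction 13 − 5 = 8.

8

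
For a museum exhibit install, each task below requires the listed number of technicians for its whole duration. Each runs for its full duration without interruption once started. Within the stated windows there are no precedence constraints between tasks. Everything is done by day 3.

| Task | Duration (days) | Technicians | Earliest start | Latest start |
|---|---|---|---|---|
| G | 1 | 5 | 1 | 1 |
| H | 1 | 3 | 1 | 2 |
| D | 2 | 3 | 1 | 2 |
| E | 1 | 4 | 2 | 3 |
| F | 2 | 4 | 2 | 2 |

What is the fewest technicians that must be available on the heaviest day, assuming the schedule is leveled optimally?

10

Early-start (G@1, H@1, D@1, E@2, F@2) gives peak 11: d1:11  d2:11  d3:4.
Shift H→2, E→3.
Schedule G@1, H@2, D@1, E@3, F@2: d1:8  d2:10  d3:8 — peak 10.
No arrangement of the 8 feasible schedules does better.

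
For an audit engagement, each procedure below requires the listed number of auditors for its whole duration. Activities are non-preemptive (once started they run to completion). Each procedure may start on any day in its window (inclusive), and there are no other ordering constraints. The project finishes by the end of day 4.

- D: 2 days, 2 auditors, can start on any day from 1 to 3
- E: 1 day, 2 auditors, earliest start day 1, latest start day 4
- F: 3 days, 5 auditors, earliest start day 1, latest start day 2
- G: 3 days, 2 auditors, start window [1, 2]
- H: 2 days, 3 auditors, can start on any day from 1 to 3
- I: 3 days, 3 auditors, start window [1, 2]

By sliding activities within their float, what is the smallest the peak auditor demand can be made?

13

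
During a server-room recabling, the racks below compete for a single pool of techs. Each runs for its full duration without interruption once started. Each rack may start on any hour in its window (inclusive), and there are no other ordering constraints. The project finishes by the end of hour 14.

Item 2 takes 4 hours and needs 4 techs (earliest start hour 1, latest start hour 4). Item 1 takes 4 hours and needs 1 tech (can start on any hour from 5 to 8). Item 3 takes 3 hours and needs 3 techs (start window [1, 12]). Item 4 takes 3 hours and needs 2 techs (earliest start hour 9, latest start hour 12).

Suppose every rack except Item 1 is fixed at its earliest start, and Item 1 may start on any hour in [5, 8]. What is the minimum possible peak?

7

Item 1@5: h1:7  h2:7  h3:7  h4:4  h5:1  h6:1  h7:1  h8:1  h9:2  h10:2  h11:2  h12:0  h13:0  h14:0 → peak 7
Item 1@6: h1:7  h2:7  h3:7  h4:4  h5:0  h6:1  h7:1  h8:1  h9:3  h10:2  h11:2  h12:0  h13:0  h14:0 → peak 7
Item 1@7: h1:7  h2:7  h3:7  h4:4  h5:0  h6:0  h7:1  h8:1  h9:3  h10:3  h11:2  h12:0  h13:0  h14:0 → peak 7
Item 1@8: h1:7  h2:7  h3:7  h4:4  h5:0  h6:0  h7:0  h8:1  h9:3  h10:3  h11:3  h12:0  h13:0  h14:0 → peak 7
Best is Item 1@5, peak 7.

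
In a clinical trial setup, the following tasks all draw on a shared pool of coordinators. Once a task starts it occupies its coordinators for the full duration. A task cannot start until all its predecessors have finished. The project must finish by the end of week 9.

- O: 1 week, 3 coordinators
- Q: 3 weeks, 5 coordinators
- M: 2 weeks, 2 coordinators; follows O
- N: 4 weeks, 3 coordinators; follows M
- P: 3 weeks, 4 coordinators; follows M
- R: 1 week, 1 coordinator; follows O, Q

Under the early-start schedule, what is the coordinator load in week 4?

At early start, week 4 has: N, P, R.
Demand: 3 + 4 + 1 = 8.

8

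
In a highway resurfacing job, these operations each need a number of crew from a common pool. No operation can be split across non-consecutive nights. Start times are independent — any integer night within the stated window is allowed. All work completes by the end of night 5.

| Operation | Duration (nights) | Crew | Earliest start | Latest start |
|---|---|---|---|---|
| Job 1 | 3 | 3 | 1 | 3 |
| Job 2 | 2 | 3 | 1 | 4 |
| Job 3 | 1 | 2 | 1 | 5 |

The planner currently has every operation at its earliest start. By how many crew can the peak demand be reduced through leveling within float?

Early-start peak: n1:8  n2:6  n3:3  n4:0  n5:0 ⇒ 8.
Leveled (Job 1@1, Job 2@4, Job 3@1): n1:5  n2:3  n3:3  n4:3  n5:3 ⇒ 5.
Reduction 8 − 5 = 3.

3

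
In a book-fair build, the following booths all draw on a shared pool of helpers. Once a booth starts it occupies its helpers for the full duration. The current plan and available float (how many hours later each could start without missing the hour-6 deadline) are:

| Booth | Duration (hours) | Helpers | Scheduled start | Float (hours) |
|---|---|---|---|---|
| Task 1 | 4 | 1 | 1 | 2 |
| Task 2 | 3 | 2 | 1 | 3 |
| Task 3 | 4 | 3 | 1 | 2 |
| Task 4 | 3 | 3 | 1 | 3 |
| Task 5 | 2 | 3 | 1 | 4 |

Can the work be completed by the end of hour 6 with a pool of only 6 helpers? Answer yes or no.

Total helper-hours = 37; over 6 hours the average is 37/6 > 6, so some hour must exceed 6.

no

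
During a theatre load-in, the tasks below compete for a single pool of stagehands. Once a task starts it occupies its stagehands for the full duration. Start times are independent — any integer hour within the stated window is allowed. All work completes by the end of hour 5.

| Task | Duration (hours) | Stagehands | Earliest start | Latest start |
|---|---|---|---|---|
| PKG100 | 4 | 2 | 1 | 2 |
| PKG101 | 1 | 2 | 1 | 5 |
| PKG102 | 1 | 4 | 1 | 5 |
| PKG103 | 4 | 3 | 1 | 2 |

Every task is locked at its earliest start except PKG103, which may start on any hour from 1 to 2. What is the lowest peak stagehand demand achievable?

8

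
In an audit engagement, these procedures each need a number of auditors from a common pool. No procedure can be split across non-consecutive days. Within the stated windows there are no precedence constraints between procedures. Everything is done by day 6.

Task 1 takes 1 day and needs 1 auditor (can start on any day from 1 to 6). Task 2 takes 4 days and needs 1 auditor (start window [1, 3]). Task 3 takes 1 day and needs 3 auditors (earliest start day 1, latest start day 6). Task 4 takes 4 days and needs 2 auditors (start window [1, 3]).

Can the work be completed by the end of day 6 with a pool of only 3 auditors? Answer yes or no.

yes

Schedule Task 1@1, Task 2@1, Task 3@6, Task 4@2: d1:2  d2:3  d3:3  d4:3  d5:2  d6:3 — peak 3 ≤ 3.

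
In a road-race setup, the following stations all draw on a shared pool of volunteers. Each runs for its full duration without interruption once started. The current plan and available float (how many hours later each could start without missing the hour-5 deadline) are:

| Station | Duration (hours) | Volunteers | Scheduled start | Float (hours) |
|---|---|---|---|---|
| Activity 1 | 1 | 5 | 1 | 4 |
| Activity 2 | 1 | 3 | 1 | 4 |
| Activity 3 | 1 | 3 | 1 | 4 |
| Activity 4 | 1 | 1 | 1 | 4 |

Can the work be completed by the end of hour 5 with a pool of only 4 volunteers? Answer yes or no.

The minimum achievable peak is 5; 4 < 5, so no feasible schedule stays within the cap.

no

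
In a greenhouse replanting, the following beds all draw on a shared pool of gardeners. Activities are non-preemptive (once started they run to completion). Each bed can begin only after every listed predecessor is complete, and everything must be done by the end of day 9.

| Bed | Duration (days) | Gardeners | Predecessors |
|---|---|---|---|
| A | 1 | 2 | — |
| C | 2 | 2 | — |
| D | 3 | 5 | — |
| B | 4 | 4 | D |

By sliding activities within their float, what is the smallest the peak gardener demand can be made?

Early-start (A@1, C@1, D@1, B@4) gives peak 9: d1:9  d2:7  d3:5  d4:4  d5:4  d6:4  d7:4  d8:0  d9:0.
Shift D→3, B→6.
Schedule A@1, C@1, D@3, B@6: d1:4  d2:2  d3:5  d4:5  d5:5  d6:4  d7:4  d8:4  d9:4 — peak 5.
Total gardener-days = 37 over 9 days ⇒ peak ≥ ⌈37/9⌉ = 5, so 5 is optimal.

5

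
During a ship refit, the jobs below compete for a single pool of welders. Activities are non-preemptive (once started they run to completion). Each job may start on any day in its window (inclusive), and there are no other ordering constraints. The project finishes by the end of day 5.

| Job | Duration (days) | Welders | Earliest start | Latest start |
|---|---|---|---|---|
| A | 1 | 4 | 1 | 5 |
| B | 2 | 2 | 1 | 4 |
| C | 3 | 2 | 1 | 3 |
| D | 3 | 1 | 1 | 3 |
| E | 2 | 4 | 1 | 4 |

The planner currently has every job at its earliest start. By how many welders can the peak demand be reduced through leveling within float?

7

Early-start peak: d1:13  d2:9  d3:3  d4:0  d5:0 ⇒ 13.
Leveled (A@1, B@2, C@1, D@2, E@4): d1:6  d2:5  d3:5  d4:5  d5:4 ⇒ 6.
Reduction 13 − 6 = 7.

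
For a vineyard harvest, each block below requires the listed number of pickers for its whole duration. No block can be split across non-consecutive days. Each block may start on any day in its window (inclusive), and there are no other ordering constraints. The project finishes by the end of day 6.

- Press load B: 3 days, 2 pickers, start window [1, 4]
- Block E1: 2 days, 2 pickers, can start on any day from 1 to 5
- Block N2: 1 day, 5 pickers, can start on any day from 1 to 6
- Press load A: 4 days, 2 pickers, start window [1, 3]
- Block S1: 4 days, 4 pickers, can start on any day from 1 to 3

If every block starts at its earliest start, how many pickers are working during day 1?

At early start, day 1 has: Press load B, Block E1, Block N2, Press load A, Block S1.
Demand: 2 + 2 + 5 + 2 + 4 = 15.

15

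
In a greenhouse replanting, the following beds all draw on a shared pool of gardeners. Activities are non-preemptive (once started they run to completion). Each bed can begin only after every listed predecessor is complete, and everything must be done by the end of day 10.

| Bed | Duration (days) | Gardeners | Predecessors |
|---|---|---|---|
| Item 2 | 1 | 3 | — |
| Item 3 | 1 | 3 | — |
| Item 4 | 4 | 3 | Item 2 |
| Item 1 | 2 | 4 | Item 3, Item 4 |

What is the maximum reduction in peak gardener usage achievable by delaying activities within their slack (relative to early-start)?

2

Early-start peak: d1:6  d2:3  d3:3  d4:3  d5:3  d6:4  d7:4  d8:0  d9:0  d10:0 ⇒ 6.
Leveled (Item 2@1, Item 3@2, Item 4@3, Item 1@7): d1:3  d2:3  d3:3  d4:3  d5:3  d6:3  d7:4  d8:4  d9:0  d10:0 ⇒ 4.
Reduction 6 − 4 = 2.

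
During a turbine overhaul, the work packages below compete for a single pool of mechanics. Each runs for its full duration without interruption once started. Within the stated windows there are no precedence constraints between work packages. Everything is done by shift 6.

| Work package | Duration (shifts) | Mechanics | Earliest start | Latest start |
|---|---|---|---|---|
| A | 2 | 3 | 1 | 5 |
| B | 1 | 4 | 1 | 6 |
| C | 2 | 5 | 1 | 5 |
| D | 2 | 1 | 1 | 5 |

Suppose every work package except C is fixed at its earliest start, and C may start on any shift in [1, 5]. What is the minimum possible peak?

8

C@1: s1:13  s2:9  s3:0  s4:0  s5:0  s6:0 → peak 13
C@2: s1:8  s2:9  s3:5  s4:0  s5:0  s6:0 → peak 9
C@3: s1:8  s2:4  s3:5  s4:5  s5:0  s6:0 → peak 8
C@4: s1:8  s2:4  s3:0  s4:5  s5:5  s6:0 → peak 8
C@5: s1:8  s2:4  s3:0  s4:0  s5:5  s6:5 → peak 8
Best is C@3, peak 8.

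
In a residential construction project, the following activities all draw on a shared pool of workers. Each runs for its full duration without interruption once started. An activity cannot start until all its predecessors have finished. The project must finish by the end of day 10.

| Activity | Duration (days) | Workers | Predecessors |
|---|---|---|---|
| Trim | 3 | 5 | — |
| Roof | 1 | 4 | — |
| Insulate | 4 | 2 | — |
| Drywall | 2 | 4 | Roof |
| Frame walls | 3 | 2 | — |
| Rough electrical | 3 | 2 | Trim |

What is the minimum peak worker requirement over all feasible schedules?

6

Early-start (Trim@1, Roof@1, Insulate@1, Drywall@2, Frame walls@1, Rough electrical@4) gives peak 13: d1:13  d2:13  d3:13  d4:4  d5:2  d6:2  d7:0  d8:0  d9:0  d10:0.
Shift Roof→4, Insulate→4, Drywall→5, Frame walls→7, Rough electrical→7.
Schedule Trim@1, Roof@4, Insulate@4, Drywall@5, Frame walls@7, Rough electrical@7: d1:5  d2:5  d3:5  d4:6  d5:6  d6:6  d7:6  d8:4  d9:4  d10:0 — peak 6.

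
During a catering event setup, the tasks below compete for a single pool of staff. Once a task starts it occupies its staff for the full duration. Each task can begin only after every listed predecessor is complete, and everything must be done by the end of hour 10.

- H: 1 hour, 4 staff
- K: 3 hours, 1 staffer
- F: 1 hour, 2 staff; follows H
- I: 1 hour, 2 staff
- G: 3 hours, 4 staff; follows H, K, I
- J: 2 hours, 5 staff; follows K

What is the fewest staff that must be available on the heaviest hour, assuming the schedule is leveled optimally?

Early-start (H@1, K@1, F@2, I@1, G@4, J@4) gives peak 9: h1:7  h2:3  h3:1  h4:9  h5:9  h6:4  h7:0  h8:0  h9:0  h10:0.
Shift I→2, J→7.
Schedule H@1, K@1, F@2, I@2, G@4, J@7: h1:5  h2:5  h3:1  h4:4  h5:4  h6:4  h7:5  h8:5  h9:0  h10:0 — peak 5.

5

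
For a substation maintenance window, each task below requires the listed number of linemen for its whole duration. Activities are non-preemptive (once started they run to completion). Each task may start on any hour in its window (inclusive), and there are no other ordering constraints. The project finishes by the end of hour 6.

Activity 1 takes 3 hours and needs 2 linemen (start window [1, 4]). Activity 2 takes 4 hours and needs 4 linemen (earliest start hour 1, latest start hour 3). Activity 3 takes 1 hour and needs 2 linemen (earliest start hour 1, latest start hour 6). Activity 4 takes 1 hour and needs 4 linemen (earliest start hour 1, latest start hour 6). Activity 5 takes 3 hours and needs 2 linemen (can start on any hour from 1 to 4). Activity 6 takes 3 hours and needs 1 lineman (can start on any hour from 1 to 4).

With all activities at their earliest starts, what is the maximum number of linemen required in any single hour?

Early-start schedule: Activity 1@1, Activity 2@1, Activity 3@1, Activity 4@1, Activity 5@1, Activity 6@1.
Load per hour: hour 1: 15, hour 2: 9, hour 3: 9, hour 4: 4, hour 5: 0, hour 6: 0.
Peak is 15.

15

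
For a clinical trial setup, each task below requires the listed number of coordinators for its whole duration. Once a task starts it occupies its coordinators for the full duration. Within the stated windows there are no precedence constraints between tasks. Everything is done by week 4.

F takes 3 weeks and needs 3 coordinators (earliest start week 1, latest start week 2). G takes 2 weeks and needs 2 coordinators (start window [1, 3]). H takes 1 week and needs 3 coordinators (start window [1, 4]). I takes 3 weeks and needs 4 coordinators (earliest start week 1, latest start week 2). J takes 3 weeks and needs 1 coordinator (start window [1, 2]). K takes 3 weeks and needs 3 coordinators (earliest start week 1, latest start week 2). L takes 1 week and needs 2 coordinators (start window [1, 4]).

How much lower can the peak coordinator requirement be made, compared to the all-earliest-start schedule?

5

Early-start peak: w1:18  w2:13  w3:11  w4:0 ⇒ 18.
Leveled (F@1, G@1, H@1, I@1, J@1, K@2, L@3): w1:13  w2:13  w3:13  w4:3 ⇒ 13.
Reduction 18 − 13 = 5.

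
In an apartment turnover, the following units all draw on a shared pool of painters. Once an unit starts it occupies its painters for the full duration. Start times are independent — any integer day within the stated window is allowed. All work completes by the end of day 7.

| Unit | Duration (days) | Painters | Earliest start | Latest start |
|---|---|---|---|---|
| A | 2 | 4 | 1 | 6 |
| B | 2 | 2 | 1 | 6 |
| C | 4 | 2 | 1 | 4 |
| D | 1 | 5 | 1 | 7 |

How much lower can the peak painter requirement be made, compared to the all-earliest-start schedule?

8

Early-start peak: d1:13  d2:8  d3:2  d4:2  d5:0  d6:0  d7:0 ⇒ 13.
Leveled (A@1, B@3, C@3, D@7): d1:4  d2:4  d3:4  d4:4  d5:2  d6:2  d7:5 ⇒ 5.
Reduction 13 − 5 = 8.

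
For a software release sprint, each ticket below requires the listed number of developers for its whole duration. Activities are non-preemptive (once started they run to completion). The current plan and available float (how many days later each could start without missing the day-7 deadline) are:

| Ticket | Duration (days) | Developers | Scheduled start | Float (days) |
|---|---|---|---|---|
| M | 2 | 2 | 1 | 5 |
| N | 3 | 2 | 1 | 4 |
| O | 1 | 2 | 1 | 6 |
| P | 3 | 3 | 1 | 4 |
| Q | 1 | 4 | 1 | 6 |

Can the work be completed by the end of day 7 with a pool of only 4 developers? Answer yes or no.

yes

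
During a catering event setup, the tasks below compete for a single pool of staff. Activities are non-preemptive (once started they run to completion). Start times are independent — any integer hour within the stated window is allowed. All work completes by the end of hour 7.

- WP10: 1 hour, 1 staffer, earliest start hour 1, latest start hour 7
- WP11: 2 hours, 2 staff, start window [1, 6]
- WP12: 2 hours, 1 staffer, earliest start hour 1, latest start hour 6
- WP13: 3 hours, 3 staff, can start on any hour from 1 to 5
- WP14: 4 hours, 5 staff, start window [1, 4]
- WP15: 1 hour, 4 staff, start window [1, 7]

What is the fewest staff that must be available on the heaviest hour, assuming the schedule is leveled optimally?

Early-start (WP10@1, WP11@1, WP12@1, WP13@1, WP14@1, WP15@1) gives peak 16: h1:16  h2:11  h3:8  h4:5  h5:0  h6:0  h7:0.
Shift WP14→4, WP15→3.
Schedule WP10@1, WP11@1, WP12@1, WP13@1, WP14@4, WP15@3: h1:7  h2:6  h3:7  h4:5  h5:5  h6:5  h7:5 — peak 7.

7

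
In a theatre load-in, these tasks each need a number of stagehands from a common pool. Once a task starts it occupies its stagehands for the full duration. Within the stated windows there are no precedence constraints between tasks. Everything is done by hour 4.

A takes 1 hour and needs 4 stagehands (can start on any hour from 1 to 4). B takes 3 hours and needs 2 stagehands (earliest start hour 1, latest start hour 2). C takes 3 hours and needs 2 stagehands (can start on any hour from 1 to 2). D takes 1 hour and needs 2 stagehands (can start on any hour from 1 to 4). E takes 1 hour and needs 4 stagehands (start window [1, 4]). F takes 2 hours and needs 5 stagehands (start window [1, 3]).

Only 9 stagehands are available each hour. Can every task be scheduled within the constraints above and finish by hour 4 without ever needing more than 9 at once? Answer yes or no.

yes

Schedule A@1, B@1, C@1, D@2, E@4, F@3: h1:8  h2:6  h3:9  h4:9 — peak 9 ≤ 9.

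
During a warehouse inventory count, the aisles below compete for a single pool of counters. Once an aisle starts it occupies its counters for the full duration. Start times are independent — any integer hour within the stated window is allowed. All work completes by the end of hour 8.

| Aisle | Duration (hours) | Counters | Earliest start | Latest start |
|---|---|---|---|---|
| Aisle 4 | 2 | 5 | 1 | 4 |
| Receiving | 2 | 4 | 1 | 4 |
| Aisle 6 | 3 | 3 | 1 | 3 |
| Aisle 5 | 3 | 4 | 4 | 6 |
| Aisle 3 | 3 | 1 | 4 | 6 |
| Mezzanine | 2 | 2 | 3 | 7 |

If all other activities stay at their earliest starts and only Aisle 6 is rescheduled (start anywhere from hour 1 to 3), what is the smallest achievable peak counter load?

10

Aisle 6@1: h1:12  h2:12  h3:5  h4:7  h5:5  h6:5  h7:0  h8:0 → peak 12
Aisle 6@2: h1:9  h2:12  h3:5  h4:10  h5:5  h6:5  h7:0  h8:0 → peak 12
Aisle 6@3: h1:9  h2:9  h3:5  h4:10  h5:8  h6:5  h7:0  h8:0 → peak 10
Best is Aisle 6@3, peak 10.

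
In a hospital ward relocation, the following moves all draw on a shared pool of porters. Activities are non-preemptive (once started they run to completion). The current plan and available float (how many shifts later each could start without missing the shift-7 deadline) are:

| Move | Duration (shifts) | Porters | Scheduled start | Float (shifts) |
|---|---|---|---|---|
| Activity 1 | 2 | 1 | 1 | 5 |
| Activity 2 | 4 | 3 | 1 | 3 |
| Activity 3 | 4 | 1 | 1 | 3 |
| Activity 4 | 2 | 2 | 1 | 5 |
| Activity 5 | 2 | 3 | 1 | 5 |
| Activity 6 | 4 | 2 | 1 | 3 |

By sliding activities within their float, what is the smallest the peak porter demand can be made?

6

Early-start (Activity 1@1, Activity 2@1, Activity 3@1, Activity 4@1, Activity 5@1, Activity 6@1) gives peak 12: s1:12  s2:12  s3:6  s4:6  s5:0  s6:0  s7:0.
Shift Activity 3→3, Activity 5→5, Activity 6→3.
Schedule Activity 1@1, Activity 2@1, Activity 3@3, Activity 4@1, Activity 5@5, Activity 6@3: s1:6  s2:6  s3:6  s4:6  s5:6  s6:6  s7:0 — peak 6.
Total porter-shifts = 36 over 7 shifts ⇒ peak ≥ ⌈36/7⌉ = 6, so 6 is optimal.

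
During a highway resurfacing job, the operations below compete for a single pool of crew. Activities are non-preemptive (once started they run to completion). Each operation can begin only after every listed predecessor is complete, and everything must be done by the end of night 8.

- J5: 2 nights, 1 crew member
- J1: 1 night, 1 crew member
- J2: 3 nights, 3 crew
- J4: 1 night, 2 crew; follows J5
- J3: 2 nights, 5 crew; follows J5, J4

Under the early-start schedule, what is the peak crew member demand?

Early-start schedule: J5@1, J1@1, J2@1, J4@3, J3@4.
Load per night: night 1: 5, night 2: 4, night 3: 5, night 4: 5, night 5: 5, night 6: 0, night 7: 0, night 8: 0.
Peak is 5.

5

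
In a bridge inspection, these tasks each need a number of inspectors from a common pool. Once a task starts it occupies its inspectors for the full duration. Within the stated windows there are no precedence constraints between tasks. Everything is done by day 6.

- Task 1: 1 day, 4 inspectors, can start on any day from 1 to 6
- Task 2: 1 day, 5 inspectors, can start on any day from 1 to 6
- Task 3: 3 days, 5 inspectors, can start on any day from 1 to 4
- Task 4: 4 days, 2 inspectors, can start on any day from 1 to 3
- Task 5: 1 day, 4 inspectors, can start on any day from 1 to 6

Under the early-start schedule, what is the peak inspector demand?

20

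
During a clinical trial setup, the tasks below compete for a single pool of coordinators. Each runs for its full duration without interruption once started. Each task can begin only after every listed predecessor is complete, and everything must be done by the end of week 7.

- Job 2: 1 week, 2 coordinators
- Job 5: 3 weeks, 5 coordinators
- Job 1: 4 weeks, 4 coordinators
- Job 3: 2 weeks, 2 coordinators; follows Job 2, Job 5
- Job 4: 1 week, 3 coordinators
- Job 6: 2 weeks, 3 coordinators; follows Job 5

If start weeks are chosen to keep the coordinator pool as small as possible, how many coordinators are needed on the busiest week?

8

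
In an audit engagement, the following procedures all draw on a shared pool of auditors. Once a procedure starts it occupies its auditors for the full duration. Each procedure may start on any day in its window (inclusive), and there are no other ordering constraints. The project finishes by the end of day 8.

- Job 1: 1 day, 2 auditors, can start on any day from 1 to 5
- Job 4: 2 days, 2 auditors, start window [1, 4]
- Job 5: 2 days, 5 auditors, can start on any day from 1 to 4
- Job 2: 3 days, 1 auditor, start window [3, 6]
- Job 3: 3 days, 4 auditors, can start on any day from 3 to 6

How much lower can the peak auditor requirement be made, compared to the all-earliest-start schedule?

4

Early-start peak: d1:9  d2:7  d3:5  d4:5  d5:5  d6:0  d7:0  d8:0 ⇒ 9.
Leveled (Job 1@1, Job 4@1, Job 5@3, Job 2@5, Job 3@5): d1:4  d2:2  d3:5  d4:5  d5:5  d6:5  d7:5  d8:0 ⇒ 5.
Reduction 9 − 5 = 4.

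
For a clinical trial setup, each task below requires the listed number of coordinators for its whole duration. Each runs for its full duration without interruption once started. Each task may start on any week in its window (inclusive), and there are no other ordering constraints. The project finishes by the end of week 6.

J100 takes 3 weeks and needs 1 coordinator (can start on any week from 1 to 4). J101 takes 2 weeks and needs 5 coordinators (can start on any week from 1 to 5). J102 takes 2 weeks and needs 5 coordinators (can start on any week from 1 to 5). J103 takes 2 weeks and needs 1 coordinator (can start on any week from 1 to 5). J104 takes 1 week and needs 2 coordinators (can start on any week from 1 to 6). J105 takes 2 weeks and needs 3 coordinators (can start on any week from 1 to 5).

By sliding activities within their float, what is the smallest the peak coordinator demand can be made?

Early-start (J100@1, J101@1, J102@1, J103@1, J104@1, J105@1) gives peak 17: w1:17  w2:15  w3:1  w4:0  w5:0  w6:0.
Shift J102→3, J103→4, J104→5, J105→5.
Schedule J100@1, J101@1, J102@3, J103@4, J104@5, J105@5: w1:6  w2:6  w3:6  w4:6  w5:6  w6:3 — peak 6.
Total coordinator-weeks = 33 over 6 weeks ⇒ peak ≥ ⌈33/6⌉ = 6, so 6 is optimal.

6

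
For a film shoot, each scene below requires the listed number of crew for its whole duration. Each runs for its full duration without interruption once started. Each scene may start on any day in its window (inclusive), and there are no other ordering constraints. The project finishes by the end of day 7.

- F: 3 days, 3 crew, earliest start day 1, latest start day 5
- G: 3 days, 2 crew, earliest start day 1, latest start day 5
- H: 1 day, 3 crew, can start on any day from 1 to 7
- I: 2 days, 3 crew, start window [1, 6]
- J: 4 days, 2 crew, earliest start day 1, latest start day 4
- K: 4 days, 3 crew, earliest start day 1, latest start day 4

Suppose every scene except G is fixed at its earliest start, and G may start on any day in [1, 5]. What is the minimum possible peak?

14

G@1: d1:16  d2:13  d3:10  d4:5  d5:0  d6:0  d7:0 → peak 16
G@2: d1:14  d2:13  d3:10  d4:7  d5:0  d6:0  d7:0 → peak 14
G@3: d1:14  d2:11  d3:10  d4:7  d5:2  d6:0  d7:0 → peak 14
G@4: d1:14  d2:11  d3:8  d4:7  d5:2  d6:2  d7:0 → peak 14
G@5: d1:14  d2:11  d3:8  d4:5  d5:2  d6:2  d7:2 → peak 14
Best is G@2, peak 14.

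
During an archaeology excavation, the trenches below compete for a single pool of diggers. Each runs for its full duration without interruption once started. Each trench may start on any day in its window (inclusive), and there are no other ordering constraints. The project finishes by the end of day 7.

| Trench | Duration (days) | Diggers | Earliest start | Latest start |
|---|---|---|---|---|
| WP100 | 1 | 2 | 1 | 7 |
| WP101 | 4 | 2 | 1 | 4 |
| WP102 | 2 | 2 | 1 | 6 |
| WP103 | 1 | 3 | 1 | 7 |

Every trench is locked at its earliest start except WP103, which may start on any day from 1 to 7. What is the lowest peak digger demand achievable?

WP103@1: d1:9  d2:4  d3:2  d4:2  d5:0  d6:0  d7:0 → peak 9
WP103@2: d1:6  d2:7  d3:2  d4:2  d5:0  d6:0  d7:0 → peak 7
WP103@3: d1:6  d2:4  d3:5  d4:2  d5:0  d6:0  d7:0 → peak 6
WP103@4: d1:6  d2:4  d3:2  d4:5  d5:0  d6:0  d7:0 → peak 6
WP103@5: d1:6  d2:4  d3:2  d4:2  d5:3  d6:0  d7:0 → peak 6
WP103@6: d1:6  d2:4  d3:2  d4:2  d5:0  d6:3  d7:0 → peak 6
WP103@7: d1:6  d2:4  d3:2  d4:2  d5:0  d6:0  d7:3 → peak 6
Best is WP103@3, peak 6.

6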